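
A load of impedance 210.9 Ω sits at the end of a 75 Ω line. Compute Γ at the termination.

Γ = (Z_L − Z_0)/(Z_L + Z_0) = (210.9 − 75)/(210.9 + 75) = 135.9/285.9

Γ = 0.475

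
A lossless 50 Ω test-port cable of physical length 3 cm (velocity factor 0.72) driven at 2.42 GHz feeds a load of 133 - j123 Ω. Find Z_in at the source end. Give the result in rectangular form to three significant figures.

Z_in ≈ 17.2 + j42.1 Ω

λ = v/f = 0.72·c / 2.42 GHz = 0.0893 m
βl = 2π·l/λ = 2π × 0.336 = 121°
tan(βl) = tan(121°) = -1.66
Z_in = Z_0·(Z_L + jZ_0·tanβl)/(Z_0 + jZ_L·tanβl)
     = 50·(133 − j206)/(-155 − j221)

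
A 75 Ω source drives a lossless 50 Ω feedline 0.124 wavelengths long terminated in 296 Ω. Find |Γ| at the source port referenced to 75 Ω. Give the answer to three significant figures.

|Γ| ≈ 0.73

βl = 2π × 0.124 = 44.6°
tan(βl) = 0.988
Z_in = Z_0·(Z_L + jZ_0·tanβl)/(Z_0 + jZ_L·tanβl) = 16.6 − j47.8 Ω
Γ_s = (Z_in − Z_s)/(Z_in + Z_s) = (-58.4 − j47.8)/(91.6 − j47.8), |Γ_s| = 0.73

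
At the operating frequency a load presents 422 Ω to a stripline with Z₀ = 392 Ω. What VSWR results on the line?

VSWR ≈ 1.08

For a purely resistive load, VSWR = R_L/Z_0 or Z_0/R_L (whichever > 1) = 422/392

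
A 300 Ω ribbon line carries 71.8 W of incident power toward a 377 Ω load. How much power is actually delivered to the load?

P_delivered ≈ 70.9 W

Γ = (377 − 300)/(377 + 300) = 0.114
|Γ|² = 0.0129
P_refl = |Γ|²·P_inc = 0.929 W, P_del = (1 − |Γ|²)·P_inc = 70.9 W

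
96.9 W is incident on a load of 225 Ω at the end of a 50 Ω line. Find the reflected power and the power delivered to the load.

Γ = (225 − 50)/(225 + 50) = 0.636
|Γ|² = 0.405
P_refl = |Γ|²·P_inc = 39.2 W, P_del = (1 − |Γ|²)·P_inc = 57.7 W

P_reflected ≈ 39.2 W; P_delivered ≈ 57.7 W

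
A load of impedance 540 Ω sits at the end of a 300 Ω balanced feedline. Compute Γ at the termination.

Γ = 0.286

Γ = (Z_L − Z_0)/(Z_L + Z_0) = (540 − 300)/(540 + 300) = 240/840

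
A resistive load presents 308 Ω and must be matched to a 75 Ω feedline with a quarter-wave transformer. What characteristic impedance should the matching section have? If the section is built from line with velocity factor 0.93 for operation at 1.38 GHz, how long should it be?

Z_qwt = √(Z_0·R_L) = √(75 × 308) = √23100
λ = 0.93·c/f = 0.202 m, so l = λ/4 = 0.0505 m

Z_qwt ≈ 152 Ω; length ≈ 5.05 cm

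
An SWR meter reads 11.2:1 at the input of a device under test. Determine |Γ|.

|Γ| ≈ 0.836

|Γ| = (S − 1)/(S + 1) = (11.2 − 1)/(11.2 + 1) = 10.2/12.2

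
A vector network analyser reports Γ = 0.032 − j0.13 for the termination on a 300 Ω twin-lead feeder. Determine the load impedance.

Z_L = Z_0·(1 + Γ)/(1 − Γ) = 300·(1.03 − j0.13)/(0.968 + j0.13)

Z_L ≈ 309 − j81.8 Ω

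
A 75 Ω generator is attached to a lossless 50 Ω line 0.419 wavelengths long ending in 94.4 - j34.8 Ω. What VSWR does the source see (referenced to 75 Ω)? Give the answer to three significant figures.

VSWR ≈ 1.69

βl = 2π × 0.419 = 151°
tan(βl) = -0.558
Z_in = Z_0·(Z_L + jZ_0·tanβl)/(Z_0 + jZ_L·tanβl) = 83.4 + j41.2 Ω
Γ_s = (Z_in − Z_s)/(Z_in + Z_s) = (8.42 + j41.2)/(158 + j41.2), |Γ_s| = 0.257
VSWR = (1 + |Γ_s|)/(1 − |Γ_s|)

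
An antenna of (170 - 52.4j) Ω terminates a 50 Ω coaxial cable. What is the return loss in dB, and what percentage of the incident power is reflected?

Γ = (120 − j52.4)/(220 − j52.4), |Γ| = 0.579
RL = −20·log₁₀(0.579) = 4.75 dB
P_refl/P_inc = |Γ|² = 0.335

RL ≈ 4.75 dB; 33.5% of incident power reflected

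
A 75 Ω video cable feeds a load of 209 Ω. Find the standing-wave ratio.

VSWR ≈ 2.79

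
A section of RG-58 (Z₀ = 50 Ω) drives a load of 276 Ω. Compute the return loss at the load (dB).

Γ = (276 − 50)/(276 + 50) = 0.693
RL = −20·log₁₀|Γ| = −20·log₁₀(0.693)

RL ≈ 3.18 dB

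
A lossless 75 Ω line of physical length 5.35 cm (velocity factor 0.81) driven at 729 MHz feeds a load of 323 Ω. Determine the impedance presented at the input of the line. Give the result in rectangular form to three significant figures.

λ = v/f = 0.81·c / 729 MHz = 0.333 m
βl = 2π·l/λ = 2π × 0.16 = 57.8°
tan(βl) = tan(57.8°) = 1.59
Z_in = Z_0·(Z_L + jZ_0·tanβl)/(Z_0 + jZ_L·tanβl)
     = 75·(323 + j119)/(75 + j513)

Z_in ≈ 23.8 − j43.8 Ω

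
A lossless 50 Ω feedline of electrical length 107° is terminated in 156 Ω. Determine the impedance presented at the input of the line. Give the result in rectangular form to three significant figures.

Z_in ≈ 17.4 + j13.6 Ω

tan(βl) = tan(107°) = -3.27
Z_in = Z_0·(Z_L + jZ_0·tanβl)/(Z_0 + jZ_L·tanβl)
     = 50·(156 − j164)/(50 − j510)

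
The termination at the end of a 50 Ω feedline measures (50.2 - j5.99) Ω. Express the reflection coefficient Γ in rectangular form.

Γ ≈ 0.00555 − j0.0594

Γ = (Z_L − Z_0)/(Z_L + Z_0) = (0.2 − j5.99)/(100.2 − j5.99)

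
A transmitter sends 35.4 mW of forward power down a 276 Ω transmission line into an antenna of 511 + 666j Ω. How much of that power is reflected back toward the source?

|Γ| = |(235 + j666)/(787 + j666)| = 0.685
|Γ|² = 0.469
P_refl = |Γ|²·P_inc = 16.6 mW, P_del = (1 − |Γ|²)·P_inc = 18.8 mW

P_reflected ≈ 16.6 mW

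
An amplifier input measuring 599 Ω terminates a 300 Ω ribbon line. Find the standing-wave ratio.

For a purely resistive load, VSWR = R_L/Z_0 or Z_0/R_L (whichever > 1) = 599/300

VSWR ≈ 2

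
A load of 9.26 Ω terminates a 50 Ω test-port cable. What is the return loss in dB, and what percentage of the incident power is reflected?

Γ = (9.26 − 50)/(9.26 + 50) = -0.687
RL = −20·log₁₀(0.687) = 3.25 dB
P_refl/P_inc = |Γ|² = 0.473

RL ≈ 3.25 dB; 47.3% of incident power reflected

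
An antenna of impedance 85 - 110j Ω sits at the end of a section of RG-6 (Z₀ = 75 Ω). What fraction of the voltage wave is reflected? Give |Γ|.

|Γ| ≈ 0.569

Γ = (Z_L − Z_0)/(Z_L + Z_0) = (10 − j110)/(160 − j110)
|Γ| = 110/194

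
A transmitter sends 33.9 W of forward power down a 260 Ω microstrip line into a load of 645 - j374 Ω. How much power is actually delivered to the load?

P_delivered ≈ 23.7 W

|Γ| = |(385 − j374)/(905 − j374)| = 0.548
|Γ|² = 0.3
P_refl = |Γ|²·P_inc = 10.2 W, P_del = (1 − |Γ|²)·P_inc = 23.7 W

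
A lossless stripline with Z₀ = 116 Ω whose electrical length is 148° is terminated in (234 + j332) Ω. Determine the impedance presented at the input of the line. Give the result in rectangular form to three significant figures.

Z_in ≈ 34.7 + j109 Ω

tan(βl) = tan(148°) = -0.625
Z_in = Z_0·(Z_L + jZ_0·tanβl)/(Z_0 + jZ_L·tanβl)
     = 116·(234 + j260)/(323 − j146)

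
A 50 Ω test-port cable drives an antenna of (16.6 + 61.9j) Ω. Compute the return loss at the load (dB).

Γ = (-33.4 + j61.9)/(66.6 + j61.9), |Γ| = 0.774
RL = −20·log₁₀|Γ| = −20·log₁₀(0.774)

RL ≈ 2.23 dB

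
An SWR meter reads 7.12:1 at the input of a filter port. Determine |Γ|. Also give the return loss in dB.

|Γ| ≈ 0.754; return loss ≈ 2.46 dB

|Γ| = (S − 1)/(S + 1) = (7.12 − 1)/(7.12 + 1) = 6.12/8.12
RL = −20·log₁₀|Γ| = −20·log₁₀(0.754)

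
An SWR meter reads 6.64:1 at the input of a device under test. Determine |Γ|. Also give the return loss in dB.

|Γ| = (S − 1)/(S + 1) = (6.64 − 1)/(6.64 + 1) = 5.64/7.64
RL = −20·log₁₀|Γ| = −20·log₁₀(0.738)

|Γ| ≈ 0.738; return loss ≈ 2.64 dB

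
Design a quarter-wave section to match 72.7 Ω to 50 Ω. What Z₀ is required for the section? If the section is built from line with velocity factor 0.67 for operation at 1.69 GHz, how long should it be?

Z_qwt ≈ 60.3 Ω; length ≈ 2.97 cm

Z_qwt = √(Z_0·R_L) = √(50 × 72.7) = √3635
λ = 0.67·c/f = 0.119 m, so l = λ/4 = 0.0297 m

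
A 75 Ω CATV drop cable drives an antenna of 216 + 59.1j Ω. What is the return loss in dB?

RL ≈ 5.77 dB

Γ = (141 + j59.1)/(291 + j59.1), |Γ| = 0.515
RL = −20·log₁₀|Γ| = −20·log₁₀(0.515)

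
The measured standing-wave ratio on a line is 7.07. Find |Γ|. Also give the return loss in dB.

|Γ| ≈ 0.752; return loss ≈ 2.47 dB

|Γ| = (S − 1)/(S + 1) = (7.07 − 1)/(7.07 + 1) = 6.07/8.07
RL = −20·log₁₀|Γ| = −20·log₁₀(0.752)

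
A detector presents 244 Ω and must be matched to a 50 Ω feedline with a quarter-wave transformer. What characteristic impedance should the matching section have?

Z_qwt ≈ 110 Ω

Z_qwt = √(Z_0·R_L) = √(50 × 244) = √12200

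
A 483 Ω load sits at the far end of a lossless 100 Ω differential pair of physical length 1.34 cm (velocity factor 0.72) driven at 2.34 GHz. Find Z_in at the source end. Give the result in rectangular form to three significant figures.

λ = v/f = 0.72·c / 2.34 GHz = 0.0923 m
βl = 2π·l/λ = 2π × 0.145 = 52.3°
tan(βl) = tan(52.3°) = 1.29
Z_in = Z_0·(Z_L + jZ_0·tanβl)/(Z_0 + jZ_L·tanβl)
     = 100·(483 + j129)/(100 + j624)

Z_in ≈ 32.3 − j72.2 Ω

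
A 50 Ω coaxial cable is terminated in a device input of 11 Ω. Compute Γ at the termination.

Γ = (Z_L − Z_0)/(Z_L + Z_0) = (11 − 50)/(11 + 50) = -39/61

Γ = -0.639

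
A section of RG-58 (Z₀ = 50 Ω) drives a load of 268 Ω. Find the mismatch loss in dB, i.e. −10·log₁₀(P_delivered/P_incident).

Γ = (268 − 50)/(268 + 50) = 0.686
|Γ|² = 0.47, so P_del/P_inc = 1 − |Γ|² = 0.53
ML = −10·log₁₀(1 − |Γ|²)

mismatch loss ≈ 2.76 dB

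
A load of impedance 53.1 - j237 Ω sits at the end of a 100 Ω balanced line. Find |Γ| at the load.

|Γ| ≈ 0.856

Γ = (Z_L − Z_0)/(Z_L + Z_0) = (-46.9 − j237)/(153.1 − j237)
|Γ| = 242/282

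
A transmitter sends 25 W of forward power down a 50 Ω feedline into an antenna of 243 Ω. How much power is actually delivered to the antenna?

Γ = (243 − 50)/(243 + 50) = 0.659
|Γ|² = 0.434
P_refl = |Γ|²·P_inc = 10.8 W, P_del = (1 − |Γ|²)·P_inc = 14.2 W

P_delivered ≈ 14.2 W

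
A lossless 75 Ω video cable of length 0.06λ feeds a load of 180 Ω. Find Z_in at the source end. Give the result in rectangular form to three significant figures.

βl = 2π × 0.06 = 21.6°
tan(βl) = tan(21.6°) = 0.396
Z_in = Z_0·(Z_L + jZ_0·tanβl)/(Z_0 + jZ_L·tanβl)
     = 75·(180 + j29.7)/(75 + j71.3)

Z_in ≈ 109 − j74.3 Ω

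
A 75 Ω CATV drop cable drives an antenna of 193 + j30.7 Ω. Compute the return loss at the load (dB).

RL ≈ 6.9 dB

Γ = (118 + j30.7)/(268 + j30.7), |Γ| = 0.452
RL = −20·log₁₀|Γ| = −20·log₁₀(0.452)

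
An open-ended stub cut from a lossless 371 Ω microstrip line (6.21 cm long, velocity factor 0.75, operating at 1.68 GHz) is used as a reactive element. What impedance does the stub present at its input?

λ = v/f = 0.75·c / 1.68 GHz = 0.134 m
βl = 2π·l/λ = 2π × 0.464 = 167°
tan(βl) = -0.232
For an open-ended stub, Z_in = −jZ_0·cot(βl) = −jZ_0/tan(βl)

Z_in ≈ +j1600 Ω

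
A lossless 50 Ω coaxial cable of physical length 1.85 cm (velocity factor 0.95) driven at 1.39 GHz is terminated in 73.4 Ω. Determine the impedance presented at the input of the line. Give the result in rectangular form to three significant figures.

λ = v/f = 0.95·c / 1.39 GHz = 0.205 m
βl = 2π·l/λ = 2π × 0.0902 = 32.5°
tan(βl) = tan(32.5°) = 0.637
Z_in = Z_0·(Z_L + jZ_0·tanβl)/(Z_0 + jZ_L·tanβl)
     = 50·(73.4 + j31.8)/(50 + j46.7)

Z_in ≈ 55.1 − j19.6 Ω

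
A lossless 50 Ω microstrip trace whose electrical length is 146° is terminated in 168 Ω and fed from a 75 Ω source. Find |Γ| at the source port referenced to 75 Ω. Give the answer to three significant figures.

|Γ| ≈ 0.52

tan(βl) = -0.675
Z_in = Z_0·(Z_L + jZ_0·tanβl)/(Z_0 + jZ_L·tanβl) = 39.8 + j56.6 Ω
Γ_s = (Z_in − Z_s)/(Z_in + Z_s) = (-35.2 + j56.6)/(115 + j56.6), |Γ_s| = 0.52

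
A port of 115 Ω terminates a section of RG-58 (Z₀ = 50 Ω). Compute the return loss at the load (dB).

Γ = (115 − 50)/(115 + 50) = 0.394
RL = −20·log₁₀|Γ| = −20·log₁₀(0.394)

RL ≈ 8.09 dB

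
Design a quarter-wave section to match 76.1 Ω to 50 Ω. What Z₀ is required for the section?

Z_qwt ≈ 61.7 Ω

Z_qwt = √(Z_0·R_L) = √(50 × 76.1) = √3805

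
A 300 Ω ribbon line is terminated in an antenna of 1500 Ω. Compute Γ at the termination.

Γ = (Z_L − Z_0)/(Z_L + Z_0) = (1500 − 300)/(1500 + 300) = 1200/1800

Γ = 0.667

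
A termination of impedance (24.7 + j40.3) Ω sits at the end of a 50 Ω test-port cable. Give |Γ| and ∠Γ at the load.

Γ = (Z_L − Z_0)/(Z_L + Z_0) = (-25.3 + j40.3)/(74.7 + j40.3)
|Γ| = 47.6/84.9 = 0.561

Γ ≈ 0.561 ∠ 93.8°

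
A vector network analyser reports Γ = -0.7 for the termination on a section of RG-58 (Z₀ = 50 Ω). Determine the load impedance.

Z_L = Z_0·(1 + Γ)/(1 − Γ) = 50·(0.3)/(1.7)

Z_L ≈ 8.82 Ω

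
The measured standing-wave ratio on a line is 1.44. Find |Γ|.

|Γ| ≈ 0.18

|Γ| = (S − 1)/(S + 1) = (1.44 − 1)/(1.44 + 1) = 0.44/2.44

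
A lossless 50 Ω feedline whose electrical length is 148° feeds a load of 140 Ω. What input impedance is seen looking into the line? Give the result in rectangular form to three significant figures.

Z_in ≈ 47.9 + j52.6 Ω

tan(βl) = tan(148°) = -0.625
Z_in = Z_0·(Z_L + jZ_0·tanβl)/(Z_0 + jZ_L·tanβl)
     = 50·(140 − j31.2)/(50 − j87.5)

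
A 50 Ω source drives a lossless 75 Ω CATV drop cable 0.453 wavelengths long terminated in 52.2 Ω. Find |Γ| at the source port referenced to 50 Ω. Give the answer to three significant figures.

βl = 2π × 0.453 = 163°
tan(βl) = -0.304
Z_in = Z_0·(Z_L + jZ_0·tanβl)/(Z_0 + jZ_L·tanβl) = 54.6 − j11.3 Ω
Γ_s = (Z_in − Z_s)/(Z_in + Z_s) = (4.58 − j11.3)/(105 − j11.3), |Γ_s| = 0.116

|Γ| ≈ 0.116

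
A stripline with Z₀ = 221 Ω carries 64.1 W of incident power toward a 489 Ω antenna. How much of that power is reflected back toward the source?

P_reflected ≈ 9.13 W

Γ = (489 − 221)/(489 + 221) = 0.377
|Γ|² = 0.142
P_refl = |Γ|²·P_inc = 9.13 W, P_del = (1 − |Γ|²)·P_inc = 55 W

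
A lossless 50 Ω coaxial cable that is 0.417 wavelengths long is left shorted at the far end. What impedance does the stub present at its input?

Z_in ≈ −j28.7 Ω

βl = 2π × 0.417 = 150°
tan(βl) = -0.575
For a shorted stub, Z_in = jZ_0·tan(βl)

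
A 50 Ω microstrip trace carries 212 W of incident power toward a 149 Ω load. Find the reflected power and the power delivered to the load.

P_reflected ≈ 52.5 W; P_delivered ≈ 160 W

Γ = (149 − 50)/(149 + 50) = 0.497
|Γ|² = 0.247
P_refl = |Γ|²·P_inc = 52.5 W, P_del = (1 − |Γ|²)·P_inc = 160 W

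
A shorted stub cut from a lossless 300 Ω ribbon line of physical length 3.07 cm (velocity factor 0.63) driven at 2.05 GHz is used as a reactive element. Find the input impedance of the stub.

λ = v/f = 0.63·c / 2.05 GHz = 0.0922 m
βl = 2π·l/λ = 2π × 0.333 = 120°
tan(βl) = -1.74
For a shorted stub, Z_in = jZ_0·tan(βl)

Z_in ≈ −j522 Ω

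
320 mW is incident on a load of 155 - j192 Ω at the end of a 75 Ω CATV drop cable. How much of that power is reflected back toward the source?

P_reflected ≈ 154 mW

|Γ| = |(80 − j192)/(230 − j192)| = 0.694
|Γ|² = 0.482
P_refl = |Γ|²·P_inc = 154 mW, P_del = (1 − |Γ|²)·P_inc = 166 mW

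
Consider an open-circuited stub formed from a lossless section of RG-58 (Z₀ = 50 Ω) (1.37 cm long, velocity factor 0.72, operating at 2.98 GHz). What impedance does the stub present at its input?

λ = v/f = 0.72·c / 2.98 GHz = 0.0725 m
βl = 2π·l/λ = 2π × 0.189 = 68°
tan(βl) = 2.48
For an open-circuited stub, Z_in = −jZ_0·cot(βl) = −jZ_0/tan(βl)

Z_in ≈ −j20.2 Ω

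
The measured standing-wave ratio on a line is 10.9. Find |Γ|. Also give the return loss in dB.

|Γ| = (S − 1)/(S + 1) = (10.9 − 1)/(10.9 + 1) = 9.9/11.9
RL = −20·log₁₀|Γ| = −20·log₁₀(0.832)

|Γ| ≈ 0.832; return loss ≈ 1.6 dB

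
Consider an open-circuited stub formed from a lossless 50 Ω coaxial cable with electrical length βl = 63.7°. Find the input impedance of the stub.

Z_in ≈ −j24.7 Ω

tan(βl) = 2.02
For an open-circuited stub, Z_in = −jZ_0·cot(βl) = −jZ_0/tan(βl)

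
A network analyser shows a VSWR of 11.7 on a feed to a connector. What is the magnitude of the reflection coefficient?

|Γ| ≈ 0.843

|Γ| = (S − 1)/(S + 1) = (11.7 − 1)/(11.7 + 1) = 10.7/12.7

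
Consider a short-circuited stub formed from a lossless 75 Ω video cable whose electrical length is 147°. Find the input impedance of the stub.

tan(βl) = -0.649
For a short-circuited stub, Z_in = jZ_0·tan(βl)

Z_in ≈ −j48.7 Ω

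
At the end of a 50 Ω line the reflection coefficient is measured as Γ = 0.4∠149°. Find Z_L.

Z_L ≈ 22.8 + j11.2 Ω

Z_L = Z_0·(1 + Γ)/(1 − Γ) = 50·(0.657 + j0.206)/(1.34 − j0.206)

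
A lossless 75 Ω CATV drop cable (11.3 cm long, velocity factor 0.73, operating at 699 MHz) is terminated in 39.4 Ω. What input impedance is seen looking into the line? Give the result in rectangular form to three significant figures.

Z_in ≈ 68.7 − j46.6 Ω

λ = v/f = 0.73·c / 699 MHz = 0.313 m
βl = 2π·l/λ = 2π × 0.361 = 130°
tan(βl) = tan(130°) = -1.2
Z_in = Z_0·(Z_L + jZ_0·tanβl)/(Z_0 + jZ_L·tanβl)
     = 75·(39.4 − j89.9)/(75 − j47.2)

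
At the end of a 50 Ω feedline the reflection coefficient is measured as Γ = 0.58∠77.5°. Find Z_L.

Z_L = Z_0·(1 + Γ)/(1 − Γ) = 50·(1.13 + j0.566)/(0.874 − j0.566)

Z_L ≈ 30.6 + j52.2 Ω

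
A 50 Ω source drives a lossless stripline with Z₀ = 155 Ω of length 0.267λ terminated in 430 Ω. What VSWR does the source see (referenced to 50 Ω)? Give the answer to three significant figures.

βl = 2π × 0.267 = 96.1°
tan(βl) = -9.33
Z_in = Z_0·(Z_L + jZ_0·tanβl)/(Z_0 + jZ_L·tanβl) = 56.4 + j14.4 Ω
Γ_s = (Z_in − Z_s)/(Z_in + Z_s) = (6.43 + j14.4)/(106 + j14.4), |Γ_s| = 0.147
VSWR = (1 + |Γ_s|)/(1 − |Γ_s|)

VSWR ≈ 1.35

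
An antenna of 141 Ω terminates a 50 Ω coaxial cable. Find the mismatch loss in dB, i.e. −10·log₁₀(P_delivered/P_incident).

mismatch loss ≈ 1.12 dB

Γ = (141 − 50)/(141 + 50) = 0.476
|Γ|² = 0.227, so P_del/P_inc = 1 − |Γ|² = 0.773
ML = −10·log₁₀(1 − |Γ|²)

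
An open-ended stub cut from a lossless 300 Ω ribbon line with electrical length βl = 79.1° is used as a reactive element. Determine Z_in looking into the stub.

Z_in ≈ −j57.8 Ω

tan(βl) = 5.19
For an open-ended stub, Z_in = −jZ_0·cot(βl) = −jZ_0/tan(βl)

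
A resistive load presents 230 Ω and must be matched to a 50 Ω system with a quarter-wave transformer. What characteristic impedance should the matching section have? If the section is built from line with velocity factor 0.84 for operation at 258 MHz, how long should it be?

Z_qwt ≈ 107 Ω; length ≈ 24.4 cm

Z_qwt = √(Z_0·R_L) = √(50 × 230) = √11500
λ = 0.84·c/f = 0.977 m, so l = λ/4 = 0.244 m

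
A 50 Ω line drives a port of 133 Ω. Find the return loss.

Γ = (133 − 50)/(133 + 50) = 0.454
RL = −20·log₁₀|Γ| = −20·log₁₀(0.454)

RL ≈ 6.87 dB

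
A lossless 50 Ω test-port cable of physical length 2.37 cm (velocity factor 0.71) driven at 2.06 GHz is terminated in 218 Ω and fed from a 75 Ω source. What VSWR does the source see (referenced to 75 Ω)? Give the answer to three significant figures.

λ = v/f = 0.71·c / 2.06 GHz = 0.103 m
βl = 2π·l/λ = 2π × 0.229 = 82.5°
tan(βl) = 7.61
Z_in = Z_0·(Z_L + jZ_0·tanβl)/(Z_0 + jZ_L·tanβl) = 11.7 − j6.22 Ω
Γ_s = (Z_in − Z_s)/(Z_in + Z_s) = (-63.3 − j6.22)/(86.7 − j6.22), |Γ_s| = 0.733
VSWR = (1 + |Γ_s|)/(1 − |Γ_s|)

VSWR ≈ 6.48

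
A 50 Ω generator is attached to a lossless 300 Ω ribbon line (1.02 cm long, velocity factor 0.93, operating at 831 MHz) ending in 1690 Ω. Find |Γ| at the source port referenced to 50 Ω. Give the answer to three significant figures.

λ = v/f = 0.93·c / 831 MHz = 0.336 m
βl = 2π·l/λ = 2π × 0.0304 = 10.9°
tan(βl) = 0.193
Z_in = Z_0·(Z_L + jZ_0·tanβl)/(Z_0 + jZ_L·tanβl) = 802 − j815 Ω
Γ_s = (Z_in − Z_s)/(Z_in + Z_s) = (752 − j815)/(852 − j815), |Γ_s| = 0.941

|Γ| ≈ 0.941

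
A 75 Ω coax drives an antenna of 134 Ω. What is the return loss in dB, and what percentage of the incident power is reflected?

RL ≈ 11 dB; 7.97% of incident power reflected

Γ = (134 − 75)/(134 + 75) = 0.282
RL = −20·log₁₀(0.282) = 11 dB
P_refl/P_inc = |Γ|² = 0.0797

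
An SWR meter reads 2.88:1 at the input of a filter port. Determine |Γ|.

|Γ| = (S − 1)/(S + 1) = (2.88 − 1)/(2.88 + 1) = 1.88/3.88

|Γ| ≈ 0.485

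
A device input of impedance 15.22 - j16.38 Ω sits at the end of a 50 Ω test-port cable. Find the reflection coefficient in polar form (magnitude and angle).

Γ ≈ 0.572 ∠ -141°

Γ = (Z_L − Z_0)/(Z_L + Z_0) = (-34.78 − j16.38)/(65.22 − j16.38)
|Γ| = 38.4/67.2 = 0.572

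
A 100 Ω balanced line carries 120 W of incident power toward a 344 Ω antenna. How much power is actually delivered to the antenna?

Γ = (344 − 100)/(344 + 100) = 0.55
|Γ|² = 0.302
P_refl = |Γ|²·P_inc = 36.2 W, P_del = (1 − |Γ|²)·P_inc = 83.8 W

P_delivered ≈ 83.8 W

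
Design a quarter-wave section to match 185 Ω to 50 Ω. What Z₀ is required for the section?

Z_qwt = √(Z_0·R_L) = √(50 × 185) = √9250

Z_qwt ≈ 96.2 Ω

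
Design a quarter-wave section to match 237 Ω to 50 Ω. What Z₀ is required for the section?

Z_qwt ≈ 109 Ω

Z_qwt = √(Z_0·R_L) = √(50 × 237) = √11850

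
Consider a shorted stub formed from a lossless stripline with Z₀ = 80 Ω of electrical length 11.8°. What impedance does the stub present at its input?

Z_in ≈ +j16.7 Ω

tan(βl) = 0.209
For a shorted stub, Z_in = jZ_0·tan(βl)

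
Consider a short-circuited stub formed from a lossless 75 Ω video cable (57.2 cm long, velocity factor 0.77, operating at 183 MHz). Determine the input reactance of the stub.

λ = v/f = 0.77·c / 183 MHz = 1.26 m
βl = 2π·l/λ = 2π × 0.453 = 163°
tan(βl) = -0.303
For a short-circuited stub, Z_in = jZ_0·tan(βl)

X_in ≈ -22.7 Ω (capacitive)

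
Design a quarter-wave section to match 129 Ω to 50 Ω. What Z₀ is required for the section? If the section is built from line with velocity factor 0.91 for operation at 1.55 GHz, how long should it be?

Z_qwt = √(Z_0·R_L) = √(50 × 129) = √6450
λ = 0.91·c/f = 0.176 m, so l = λ/4 = 0.044 m

Z_qwt ≈ 80.3 Ω; length ≈ 4.4 cm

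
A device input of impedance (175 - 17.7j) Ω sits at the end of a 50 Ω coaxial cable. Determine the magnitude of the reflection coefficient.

|Γ| ≈ 0.559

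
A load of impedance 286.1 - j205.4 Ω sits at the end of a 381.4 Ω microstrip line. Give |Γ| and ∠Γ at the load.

Γ ≈ 0.324 ∠ -97.8°

Γ = (Z_L − Z_0)/(Z_L + Z_0) = (-95.3 − j205.4)/(667.5 − j205.4)
|Γ| = 226/698 = 0.324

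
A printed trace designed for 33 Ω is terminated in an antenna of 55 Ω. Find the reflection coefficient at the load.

Γ = 0.25

Γ = (Z_L − Z_0)/(Z_L + Z_0) = (55 − 33)/(55 + 33) = 22/88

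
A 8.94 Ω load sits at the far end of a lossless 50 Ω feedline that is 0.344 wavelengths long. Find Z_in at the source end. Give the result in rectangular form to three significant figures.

Z_in ≈ 26.9 − j67.4 Ω

βl = 2π × 0.344 = 124°
tan(βl) = tan(124°) = -1.49
Z_in = Z_0·(Z_L + jZ_0·tanβl)/(Z_0 + jZ_L·tanβl)
     = 50·(8.94 − j74.6)/(50 − j13.3)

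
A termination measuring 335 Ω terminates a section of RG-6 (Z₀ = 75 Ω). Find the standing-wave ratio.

VSWR ≈ 4.47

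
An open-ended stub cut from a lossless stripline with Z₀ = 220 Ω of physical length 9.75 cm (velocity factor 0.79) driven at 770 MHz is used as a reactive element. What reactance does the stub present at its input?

X_in ≈ 98.1 Ω (inductive)

λ = v/f = 0.79·c / 770 MHz = 0.308 m
βl = 2π·l/λ = 2π × 0.317 = 114°
tan(βl) = -2.24
For an open-ended stub, Z_in = −jZ_0·cot(βl) = −jZ_0/tan(βl)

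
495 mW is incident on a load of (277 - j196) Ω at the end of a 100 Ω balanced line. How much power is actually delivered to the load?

|Γ| = |(177 − j196)/(377 − j196)| = 0.622
|Γ|² = 0.386
P_refl = |Γ|²·P_inc = 191 mW, P_del = (1 − |Γ|²)·P_inc = 304 mW

P_delivered ≈ 304 mW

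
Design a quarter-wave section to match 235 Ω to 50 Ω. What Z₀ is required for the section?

Z_qwt ≈ 108 Ω

Z_qwt = √(Z_0·R_L) = √(50 × 235) = √11750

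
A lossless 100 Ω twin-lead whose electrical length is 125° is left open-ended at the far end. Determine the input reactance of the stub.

X_in ≈ 70 Ω (inductive)

tan(βl) = -1.43
For an open-ended stub, Z_in = −jZ_0·cot(βl) = −jZ_0/tan(βl)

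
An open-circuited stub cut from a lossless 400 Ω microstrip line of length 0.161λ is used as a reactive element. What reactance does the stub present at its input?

βl = 2π × 0.161 = 58°
tan(βl) = 1.6
For an open-circuited stub, Z_in = −jZ_0·cot(βl) = −jZ_0/tan(βl)

X_in ≈ -250 Ω (capacitive)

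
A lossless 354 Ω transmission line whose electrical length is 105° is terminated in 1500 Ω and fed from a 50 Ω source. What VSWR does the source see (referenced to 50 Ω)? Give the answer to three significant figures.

tan(βl) = -3.73
Z_in = Z_0·(Z_L + jZ_0·tanβl)/(Z_0 + jZ_L·tanβl) = 89.2 + j89.2 Ω
Γ_s = (Z_in − Z_s)/(Z_in + Z_s) = (39.2 + j89.2)/(139 + j89.2), |Γ_s| = 0.589
VSWR = (1 + |Γ_s|)/(1 − |Γ_s|)

VSWR ≈ 3.87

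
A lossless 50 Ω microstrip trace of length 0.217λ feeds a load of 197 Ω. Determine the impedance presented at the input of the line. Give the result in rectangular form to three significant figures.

βl = 2π × 0.217 = 78.1°
tan(βl) = tan(78.1°) = 4.75
Z_in = Z_0·(Z_L + jZ_0·tanβl)/(Z_0 + jZ_L·tanβl)
     = 50·(197 + j238)/(50 + j936)

Z_in ≈ 13.2 − j9.81 Ω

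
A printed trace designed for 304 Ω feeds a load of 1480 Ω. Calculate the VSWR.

VSWR ≈ 4.87

Γ = (1480 − 304)/(1480 + 304) = 0.659
VSWR = (1 + 0.659)/(1 − 0.659)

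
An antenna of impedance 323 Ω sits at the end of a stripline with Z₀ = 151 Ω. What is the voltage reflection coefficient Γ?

Γ = (Z_L − Z_0)/(Z_L + Z_0) = (323 − 151)/(323 + 151) = 172/474

Γ = 0.363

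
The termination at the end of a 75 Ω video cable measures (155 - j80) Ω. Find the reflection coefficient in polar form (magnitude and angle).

Γ ≈ 0.465 ∠ -25.8°

Γ = (Z_L − Z_0)/(Z_L + Z_0) = (80 − j80)/(230 − j80)
|Γ| = 113/244 = 0.465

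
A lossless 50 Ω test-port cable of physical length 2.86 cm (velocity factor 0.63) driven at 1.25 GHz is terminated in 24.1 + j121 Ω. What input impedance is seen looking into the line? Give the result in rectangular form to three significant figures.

λ = v/f = 0.63·c / 1.25 GHz = 0.151 m
βl = 2π·l/λ = 2π × 0.189 = 68.1°
tan(βl) = tan(68.1°) = 2.49
Z_in = Z_0·(Z_L + jZ_0·tanβl)/(Z_0 + jZ_L·tanβl)
     = 50·(24.1 + j245)/(-251 + j59.9)

Z_in ≈ 6.5 − j47.3 Ω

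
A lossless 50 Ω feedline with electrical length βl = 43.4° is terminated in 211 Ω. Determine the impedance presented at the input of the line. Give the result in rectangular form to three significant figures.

Z_in ≈ 23.6 − j47 Ω

tan(βl) = tan(43.4°) = 0.946
Z_in = Z_0·(Z_L + jZ_0·tanβl)/(Z_0 + jZ_L·tanβl)
     = 50·(211 + j47.3)/(50 + j200)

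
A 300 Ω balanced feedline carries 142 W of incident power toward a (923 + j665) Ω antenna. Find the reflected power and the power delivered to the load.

P_reflected ≈ 60.8 W; P_delivered ≈ 81.2 W

|Γ| = |(623 + j665)/(1223 + j665)| = 0.655
|Γ|² = 0.428
P_refl = |Γ|²·P_inc = 60.8 W, P_del = (1 − |Γ|²)·P_inc = 81.2 W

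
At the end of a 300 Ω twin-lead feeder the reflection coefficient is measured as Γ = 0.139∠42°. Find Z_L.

Z_L ≈ 362 + j68.7 Ω

Z_L = Z_0·(1 + Γ)/(1 − Γ) = 300·(1.1 + j0.093)/(0.897 − j0.093)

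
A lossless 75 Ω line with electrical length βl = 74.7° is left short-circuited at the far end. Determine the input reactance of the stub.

X_in ≈ 274 Ω (inductive)

tan(βl) = 3.66
For a short-circuited stub, Z_in = jZ_0·tan(βl)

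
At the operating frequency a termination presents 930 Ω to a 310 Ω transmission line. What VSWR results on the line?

Γ = (930 − 310)/(930 + 310) = 0.5
VSWR = (1 + 0.5)/(1 − 0.5)

VSWR ≈ 3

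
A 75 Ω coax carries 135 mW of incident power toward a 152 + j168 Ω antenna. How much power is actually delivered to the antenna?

P_delivered ≈ 77.2 mW

|Γ| = |(77 + j168)/(227 + j168)| = 0.654
|Γ|² = 0.428
P_refl = |Γ|²·P_inc = 57.8 mW, P_del = (1 − |Γ|²)·P_inc = 77.2 mW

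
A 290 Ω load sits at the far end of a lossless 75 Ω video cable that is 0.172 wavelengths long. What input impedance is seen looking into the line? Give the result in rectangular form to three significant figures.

βl = 2π × 0.172 = 61.9°
tan(βl) = tan(61.9°) = 1.87
Z_in = Z_0·(Z_L + jZ_0·tanβl)/(Z_0 + jZ_L·tanβl)
     = 75·(290 + j141)/(75 + j544)

Z_in ≈ 24.5 − j36.6 Ω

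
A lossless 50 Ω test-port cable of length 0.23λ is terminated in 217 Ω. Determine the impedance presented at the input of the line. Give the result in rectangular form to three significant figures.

βl = 2π × 0.23 = 82.8°
tan(βl) = tan(82.8°) = 7.92
Z_in = Z_0·(Z_L + jZ_0·tanβl)/(Z_0 + jZ_L·tanβl)
     = 50·(217 + j396)/(50 + j1720)

Z_in ≈ 11.7 − j5.98 Ω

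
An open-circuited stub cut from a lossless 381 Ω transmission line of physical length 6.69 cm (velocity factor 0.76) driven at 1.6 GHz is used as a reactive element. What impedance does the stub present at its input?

λ = v/f = 0.76·c / 1.6 GHz = 0.142 m
βl = 2π·l/λ = 2π × 0.469 = 169°
tan(βl) = -0.194
For an open-circuited stub, Z_in = −jZ_0·cot(βl) = −jZ_0/tan(βl)

Z_in ≈ +j1960 Ω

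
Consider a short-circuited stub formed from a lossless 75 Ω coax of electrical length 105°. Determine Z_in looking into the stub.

tan(βl) = -3.73
For a short-circuited stub, Z_in = jZ_0·tan(βl)

Z_in ≈ −j280 Ω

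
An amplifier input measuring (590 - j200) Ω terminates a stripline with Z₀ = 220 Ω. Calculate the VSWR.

VSWR ≈ 3.03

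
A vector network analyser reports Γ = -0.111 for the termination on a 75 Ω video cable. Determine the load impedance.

Z_L = Z_0·(1 + Γ)/(1 − Γ) = 75·(0.889)/(1.11)

Z_L ≈ 60 Ω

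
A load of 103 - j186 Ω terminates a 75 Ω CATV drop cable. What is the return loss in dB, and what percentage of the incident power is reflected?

RL ≈ 2.73 dB; 53.4% of incident power reflected

Γ = (28 − j186)/(178 − j186), |Γ| = 0.731
RL = −20·log₁₀(0.731) = 2.73 dB
P_refl/P_inc = |Γ|² = 0.534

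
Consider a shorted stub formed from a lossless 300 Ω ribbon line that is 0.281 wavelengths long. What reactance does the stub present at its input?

βl = 2π × 0.281 = 101°
tan(βl) = -5.07
For a shorted stub, Z_in = jZ_0·tan(βl)

X_in ≈ -1520 Ω (capacitive)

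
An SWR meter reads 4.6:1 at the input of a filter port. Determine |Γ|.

|Γ| ≈ 0.643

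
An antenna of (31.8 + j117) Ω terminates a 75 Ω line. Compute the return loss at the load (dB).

RL ≈ 2.08 dB

Γ = (-43.2 + j117)/(106.8 + j117), |Γ| = 0.787
RL = −20·log₁₀|Γ| = −20·log₁₀(0.787)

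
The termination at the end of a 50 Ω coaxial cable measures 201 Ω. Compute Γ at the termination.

Γ = 0.602

Γ = (Z_L − Z_0)/(Z_L + Z_0) = (201 − 50)/(201 + 50) = 151/251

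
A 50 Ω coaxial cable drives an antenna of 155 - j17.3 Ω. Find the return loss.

Γ = (105 − j17.3)/(205 − j17.3), |Γ| = 0.517
RL = −20·log₁₀|Γ| = −20·log₁₀(0.517)

RL ≈ 5.73 dB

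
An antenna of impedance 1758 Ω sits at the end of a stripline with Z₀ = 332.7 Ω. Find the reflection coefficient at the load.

Γ = (Z_L − Z_0)/(Z_L + Z_0) = (1758 − 332.7)/(1758 + 332.7) = 1425/2091

Γ = 0.682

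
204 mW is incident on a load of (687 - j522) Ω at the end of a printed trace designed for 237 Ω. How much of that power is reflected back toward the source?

|Γ| = |(450 − j522)/(924 − j522)| = 0.649
|Γ|² = 0.422
P_refl = |Γ|²·P_inc = 86 mW, P_del = (1 − |Γ|²)·P_inc = 118 mW

P_reflected ≈ 86 mW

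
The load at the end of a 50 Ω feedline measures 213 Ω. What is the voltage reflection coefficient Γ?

Γ = 0.62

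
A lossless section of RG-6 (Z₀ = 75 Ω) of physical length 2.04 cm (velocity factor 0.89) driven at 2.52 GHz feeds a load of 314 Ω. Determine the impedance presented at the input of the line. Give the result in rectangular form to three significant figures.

Z_in ≈ 20.3 − j26.5 Ω

λ = v/f = 0.89·c / 2.52 GHz = 0.106 m
βl = 2π·l/λ = 2π × 0.193 = 69.3°
tan(βl) = tan(69.3°) = 2.65
Z_in = Z_0·(Z_L + jZ_0·tanβl)/(Z_0 + jZ_L·tanβl)
     = 75·(314 + j199)/(75 + j832)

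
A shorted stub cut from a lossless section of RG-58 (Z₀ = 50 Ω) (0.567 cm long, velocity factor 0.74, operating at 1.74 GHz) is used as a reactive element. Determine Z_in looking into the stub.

λ = v/f = 0.74·c / 1.74 GHz = 0.128 m
βl = 2π·l/λ = 2π × 0.0444 = 16°
tan(βl) = 0.287
For a shorted stub, Z_in = jZ_0·tan(βl)

Z_in ≈ +j14.3 Ω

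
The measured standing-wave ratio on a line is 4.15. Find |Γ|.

|Γ| ≈ 0.612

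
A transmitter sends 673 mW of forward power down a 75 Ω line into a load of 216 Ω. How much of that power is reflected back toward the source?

Γ = (216 − 75)/(216 + 75) = 0.485
|Γ|² = 0.235
P_refl = |Γ|²·P_inc = 158 mW, P_del = (1 − |Γ|²)·P_inc = 515 mW

P_reflected ≈ 158 mW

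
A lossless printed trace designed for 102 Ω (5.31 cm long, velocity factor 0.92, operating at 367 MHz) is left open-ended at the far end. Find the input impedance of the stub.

λ = v/f = 0.92·c / 367 MHz = 0.752 m
βl = 2π·l/λ = 2π × 0.0706 = 25.4°
tan(βl) = 0.475
For an open-ended stub, Z_in = −jZ_0·cot(βl) = −jZ_0/tan(βl)

Z_in ≈ −j215 Ω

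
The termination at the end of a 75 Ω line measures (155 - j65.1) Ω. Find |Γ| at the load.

Γ = (Z_L − Z_0)/(Z_L + Z_0) = (80 − j65.1)/(230 − j65.1)
|Γ| = 103/239

|Γ| ≈ 0.431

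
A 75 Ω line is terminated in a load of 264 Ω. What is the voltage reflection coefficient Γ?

Γ = (Z_L − Z_0)/(Z_L + Z_0) = (264 − 75)/(264 + 75) = 189/339

Γ = 0.558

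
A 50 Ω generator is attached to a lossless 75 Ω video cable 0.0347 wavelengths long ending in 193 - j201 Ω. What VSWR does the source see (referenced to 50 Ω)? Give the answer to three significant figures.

βl = 2π × 0.0347 = 12.5°
tan(βl) = 0.222
Z_in = Z_0·(Z_L + jZ_0·tanβl)/(Z_0 + jZ_L·tanβl) = 70.7 − j141 Ω
Γ_s = (Z_in − Z_s)/(Z_in + Z_s) = (20.7 − j141)/(121 − j141), |Γ_s| = 0.768
VSWR = (1 + |Γ_s|)/(1 − |Γ_s|)

VSWR ≈ 7.61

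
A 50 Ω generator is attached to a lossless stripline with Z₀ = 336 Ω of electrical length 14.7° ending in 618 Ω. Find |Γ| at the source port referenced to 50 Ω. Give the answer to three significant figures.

tan(βl) = 0.262
Z_in = Z_0·(Z_L + jZ_0·tanβl)/(Z_0 + jZ_L·tanβl) = 536 − j170 Ω
Γ_s = (Z_in − Z_s)/(Z_in + Z_s) = (486 − j170)/(586 − j170), |Γ_s| = 0.844

|Γ| ≈ 0.844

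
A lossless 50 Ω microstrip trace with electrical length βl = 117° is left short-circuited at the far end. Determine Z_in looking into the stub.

Z_in ≈ −j98.1 Ω

tan(βl) = -1.96
For a short-circuited stub, Z_in = jZ_0·tan(βl)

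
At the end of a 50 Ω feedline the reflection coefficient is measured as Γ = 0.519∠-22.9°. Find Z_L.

Z_L = Z_0·(1 + Γ)/(1 − Γ) = 50·(1.48 − j0.202)/(0.522 + j0.202)

Z_L ≈ 117 − j64.5 Ω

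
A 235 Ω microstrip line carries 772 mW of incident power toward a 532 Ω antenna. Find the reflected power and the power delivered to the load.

Γ = (532 − 235)/(532 + 235) = 0.387
|Γ|² = 0.15
P_refl = |Γ|²·P_inc = 116 mW, P_del = (1 − |Γ|²)·P_inc = 656 mW

P_reflected ≈ 116 mW; P_delivered ≈ 656 mW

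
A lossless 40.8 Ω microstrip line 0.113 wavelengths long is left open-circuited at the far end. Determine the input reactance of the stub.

βl = 2π × 0.113 = 40.7°
tan(βl) = 0.86
For an open-circuited stub, Z_in = −jZ_0·cot(βl) = −jZ_0/tan(βl)

X_in ≈ -47.5 Ω (capacitive)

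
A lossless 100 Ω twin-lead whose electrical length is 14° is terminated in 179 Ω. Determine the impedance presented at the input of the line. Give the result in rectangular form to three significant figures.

Z_in ≈ 159 − j45.8 Ω

tan(βl) = tan(14°) = 0.249
Z_in = Z_0·(Z_L + jZ_0·tanβl)/(Z_0 + jZ_L·tanβl)
     = 100·(179 + j24.9)/(100 + j44.6)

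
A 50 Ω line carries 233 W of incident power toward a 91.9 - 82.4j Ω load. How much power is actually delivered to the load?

P_delivered ≈ 159 W

|Γ| = |(41.9 − j82.4)/(141.9 − j82.4)| = 0.563
|Γ|² = 0.317
P_refl = |Γ|²·P_inc = 73.9 W, P_del = (1 − |Γ|²)·P_inc = 159 W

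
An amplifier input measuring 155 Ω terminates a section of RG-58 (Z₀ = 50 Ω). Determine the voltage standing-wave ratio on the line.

Γ = (155 − 50)/(155 + 50) = 0.512
VSWR = (1 + 0.512)/(1 − 0.512)

VSWR ≈ 3.1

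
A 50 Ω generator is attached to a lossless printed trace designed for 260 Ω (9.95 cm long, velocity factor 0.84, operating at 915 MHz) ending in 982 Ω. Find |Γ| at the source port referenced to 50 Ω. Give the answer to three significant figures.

λ = v/f = 0.84·c / 915 MHz = 0.275 m
βl = 2π·l/λ = 2π × 0.361 = 130°
tan(βl) = -1.19
Z_in = Z_0·(Z_L + jZ_0·tanβl)/(Z_0 + jZ_L·tanβl) = 112 + j194 Ω
Γ_s = (Z_in − Z_s)/(Z_in + Z_s) = (62 + j194)/(162 + j194), |Γ_s| = 0.805

|Γ| ≈ 0.805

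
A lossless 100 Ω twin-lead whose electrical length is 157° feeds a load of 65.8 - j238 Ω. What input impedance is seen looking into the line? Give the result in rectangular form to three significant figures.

tan(βl) = tan(157°) = -0.424
Z_in = Z_0·(Z_L + jZ_0·tanβl)/(Z_0 + jZ_L·tanβl)
     = 100·(65.8 − j280)/(-1.03 − j27.9)

Z_in ≈ 994 + j272 Ω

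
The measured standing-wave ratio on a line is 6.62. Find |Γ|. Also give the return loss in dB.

|Γ| = (S − 1)/(S + 1) = (6.62 − 1)/(6.62 + 1) = 5.62/7.62
RL = −20·log₁₀|Γ| = −20·log₁₀(0.738)

|Γ| ≈ 0.738; return loss ≈ 2.64 dB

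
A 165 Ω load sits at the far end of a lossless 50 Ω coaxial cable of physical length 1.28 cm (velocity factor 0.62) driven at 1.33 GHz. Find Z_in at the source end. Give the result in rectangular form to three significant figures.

Z_in ≈ 42 − j57.5 Ω

λ = v/f = 0.62·c / 1.33 GHz = 0.14 m
βl = 2π·l/λ = 2π × 0.0915 = 32.9°
tan(βl) = tan(32.9°) = 0.648
Z_in = Z_0·(Z_L + jZ_0·tanβl)/(Z_0 + jZ_L·tanβl)
     = 50·(165 + j32.4)/(50 + j107)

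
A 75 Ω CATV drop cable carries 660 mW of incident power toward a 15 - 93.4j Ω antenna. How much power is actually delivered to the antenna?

P_delivered ≈ 177 mW

|Γ| = |(-60 − j93.4)/(90 − j93.4)| = 0.856
|Γ|² = 0.733
P_refl = |Γ|²·P_inc = 483 mW, P_del = (1 − |Γ|²)·P_inc = 177 mW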